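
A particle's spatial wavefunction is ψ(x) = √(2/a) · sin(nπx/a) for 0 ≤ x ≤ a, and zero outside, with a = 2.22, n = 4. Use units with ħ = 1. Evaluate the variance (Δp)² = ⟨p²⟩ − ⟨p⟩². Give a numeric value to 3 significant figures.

32.0

Compute ⟨p⟩ and ⟨p²⟩ separately; (Δp)² = ⟨p²⟩ − ⟨p⟩².
d/dx sin(nπx/a) = (nπ/a)·cos(nπx/a) and d²/dx² sin(nπx/a) = −(nπ/a)²·sin(nπx/a); on 0 ≤ x ≤ a, ∫sin²(nπx/a) dx = a/2 and ∫sin(nπx/a)·cos(nπx/a) dx = 0.
⟨p⟩ = 0.0000 and ⟨p²⟩ = 32.042.
(Δp)² = 32.042 − (0.0000)² = 32.042.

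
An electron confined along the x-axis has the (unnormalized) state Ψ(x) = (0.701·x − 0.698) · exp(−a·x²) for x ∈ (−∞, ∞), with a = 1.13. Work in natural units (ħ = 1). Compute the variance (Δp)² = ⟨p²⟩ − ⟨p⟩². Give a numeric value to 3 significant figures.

Compute ⟨p⟩ and ⟨p²⟩ separately; (Δp)² = ⟨p²⟩ − ⟨p⟩².
Expand each integrand as polynomial × e^(−2ax²) and use ∫x^(2j)·e^(−2ax²) dx = (2j−1)!!/(4a)^j · √(π/(2a)), odd powers → 0; here √(π/(2a)) = 1.1790. Differentiate with the product rule, d/dx e^(−ax²) = −2ax·e^(−ax²).
Normalization: ∫|Ψ|² dx = 0.70260.
⟨p⟩ = 0.0000 and ⟨p²⟩ = 1.5423.
(Δp)² = 1.5423 − (0.0000)² = 1.5423.

1.54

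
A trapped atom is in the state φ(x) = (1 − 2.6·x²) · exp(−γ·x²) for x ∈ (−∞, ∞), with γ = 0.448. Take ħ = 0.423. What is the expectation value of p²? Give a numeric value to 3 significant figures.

p² φ = −ħ² d²φ/dx²; ⟨p²⟩ = −ħ² ∫ φ*·φ'' dx / ∫|φ|² dx.
Expand each integrand as polynomial × e^(−2γx²) and use ∫x^(2j)·e^(−2γx²) dx = (2j−1)!!/(4γ)^j · √(π/(2γ)), odd powers → 0; here √(π/(2γ)) = 1.8725. Differentiate with the product rule, d/dx e^(−γx²) = −2γx·e^(−γx²).
State is unnormalized: ∫|φ|² dx = 8.2642, and ∫φ*·(−ħ² φ'') dx = 2.7975, so ⟨p²⟩ = 2.7975 / 8.2642.
⟨p²⟩ = 0.33850.

0.339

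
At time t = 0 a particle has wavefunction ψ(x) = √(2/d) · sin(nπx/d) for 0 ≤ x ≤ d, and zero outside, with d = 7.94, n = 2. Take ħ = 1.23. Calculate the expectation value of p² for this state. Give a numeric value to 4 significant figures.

p² ψ = −ħ² d²ψ/dx²; ⟨p²⟩ = −ħ² ∫ ψ*·ψ'' dx.
d/dx sin(nπx/d) = (nπ/d)·cos(nπx/d) and d²/dx² sin(nπx/d) = −(nπ/d)²·sin(nπx/d); on 0 ≤ x ≤ d, ∫sin²(nπx/d) dx = d/2 and ∫sin(nπx/d)·cos(nπx/d) dx = 0.
⟨p²⟩ = 0.94739.

0.9474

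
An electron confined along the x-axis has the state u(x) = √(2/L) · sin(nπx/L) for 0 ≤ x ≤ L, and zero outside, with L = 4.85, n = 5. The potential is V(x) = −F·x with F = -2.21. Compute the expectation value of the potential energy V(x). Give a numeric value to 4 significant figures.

⟨V⟩ = ∫ V(x)·|u|² dx.
With sin²θ = (1 − cos2θ)/2 on 0 ≤ x ≤ L: ∫sin²(nπx/L) dx = L/2, ∫x·sin²(nπx/L) dx = L²/4, ∫x²·sin²(nπx/L) dx = L³·(1/6 − 1/(4n²π²)); higher powers xᵏ the same way, integrating xᵏ·cos(2nπx/L) by parts.
⟨V⟩ = 5.3593.

5.359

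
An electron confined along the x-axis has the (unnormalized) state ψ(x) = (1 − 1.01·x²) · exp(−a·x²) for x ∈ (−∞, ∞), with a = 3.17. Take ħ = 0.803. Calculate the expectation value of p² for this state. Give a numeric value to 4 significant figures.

p² ψ = −ħ² d²ψ/dx²; ⟨p²⟩ = −ħ² ∫ ψ*·ψ'' dx / ∫|ψ|² dx.
Expand each integrand as polynomial × e^(−2ax²) and use ∫x^(2j)·e^(−2ax²) dx = (2j−1)!!/(4a)^j · √(π/(2a)), odd powers → 0; here √(π/(2a)) = 0.70393. Differentiate with the product rule, d/dx e^(−ax²) = −2ax·e^(−ax²).
State is unnormalized: ∫|ψ|² dx = 0.60519, and ∫ψ*·(−ħ² ψ'') dx = 1.7320, so ⟨p²⟩ = 1.7320 / 0.60519.
⟨p²⟩ = 2.8619.

2.862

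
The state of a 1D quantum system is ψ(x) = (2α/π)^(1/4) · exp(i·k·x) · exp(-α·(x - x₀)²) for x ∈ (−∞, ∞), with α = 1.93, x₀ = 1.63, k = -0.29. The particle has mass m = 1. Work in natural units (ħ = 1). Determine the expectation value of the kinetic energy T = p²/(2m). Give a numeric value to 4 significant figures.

T = −(ħ²/2m) d²/dx², so ⟨T⟩ = −(ħ²/2m) ∫ ψ*·ψ'' dx; with m = 1.
Gaussian moments (u = x − x₀): ∫u^(2j)·e^(−2αu²) du = (2j−1)!!/(4α)^j · √(π/(2α)), odd powers integrate to 0; here √(π/(2α)) = 0.90216. Derivatives: ψ′ = (ik − 2αu)·ψ, ψ″ = ((ik − 2αu)² − 2α)·ψ; the odd-in-u pieces drop out.
⟨T⟩ = 1.0071.

1.007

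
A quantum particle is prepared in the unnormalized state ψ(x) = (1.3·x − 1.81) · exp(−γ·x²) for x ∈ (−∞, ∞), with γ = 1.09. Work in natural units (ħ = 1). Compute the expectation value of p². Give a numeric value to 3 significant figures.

1.32

p² ψ = −ħ² d²ψ/dx²; ⟨p²⟩ = −ħ² ∫ ψ*·ψ'' dx / ∫|ψ|² dx.
Expand each integrand as polynomial × e^(−2γx²) and use ∫x^(2j)·e^(−2γx²) dx = (2j−1)!!/(4γ)^j · √(π/(2γ)), odd powers → 0; here √(π/(2γ)) = 1.2005. Differentiate with the product rule, d/dx e^(−γx²) = −2γx·e^(−γx²).
State is unnormalized: ∫|ψ|² dx = 4.3981, and ∫ψ*·(−ħ² ψ'') dx = 5.8084, so ⟨p²⟩ = 5.8084 / 4.3981.
⟨p²⟩ = 1.3206.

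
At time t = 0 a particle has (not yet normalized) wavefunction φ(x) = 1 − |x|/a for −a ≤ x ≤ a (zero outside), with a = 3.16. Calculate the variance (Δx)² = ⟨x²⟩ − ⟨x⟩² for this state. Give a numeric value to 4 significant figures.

0.9986

Compute ⟨x⟩ and ⟨x²⟩ separately, then (Δx)² = ⟨x²⟩ − ⟨x⟩².
φ is even, so ∫ over [−a, a] = 2∫₀ᵃ with φ = 1 − x/a there: ∫₀ᵃ (1 − x/a)² dx = a/3, ∫₀ᵃ x²(1 − x/a)² dx = a³/30, ∫₀ᵃ x⁴(1 − x/a)² dx = a⁵/105.
Normalization: ∫|φ|² dx = 2.1067.
⟨x⟩ = 0.0000 and ⟨x²⟩ = 0.99856.
(Δx)² = 0.99856 − (0.0000)² = 0.99856.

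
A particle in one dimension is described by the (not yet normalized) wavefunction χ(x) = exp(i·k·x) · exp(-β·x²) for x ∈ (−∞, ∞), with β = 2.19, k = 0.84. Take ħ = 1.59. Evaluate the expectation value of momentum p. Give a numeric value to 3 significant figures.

1.34

p χ = −iħ dχ/dx; then ⟨p⟩ = ∫ χ*·(pχ) dx / ∫|χ|² dx.
Gaussian moments: ∫x^(2j)·e^(−2βx²) dx = (2j−1)!!/(4β)^j · √(π/(2β)), odd powers integrate to 0; here √(π/(2β)) = 0.84691. Derivatives: χ′ = (ik − 2βx)·χ, χ″ = ((ik − 2βx)² − 2β)·χ; the odd-in-x pieces drop out.
State is unnormalized: ∫|χ|² dx = 0.84691, and ∫χ*·(−iħ χ') dx = 1.1311, so ⟨p⟩ = 1.1311 / 0.84691.
⟨p⟩ = 1.3356.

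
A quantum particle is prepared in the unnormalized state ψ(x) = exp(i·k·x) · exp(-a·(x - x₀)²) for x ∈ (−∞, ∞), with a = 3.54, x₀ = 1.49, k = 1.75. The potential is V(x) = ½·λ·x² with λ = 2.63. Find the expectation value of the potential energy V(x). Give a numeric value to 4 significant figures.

3.012

⟨V⟩ = ∫ V(x)·|ψ|² dx / ∫|ψ|² dx.
Gaussian moments (u = x − x₀): ∫u^(2j)·e^(−2au²) du = (2j−1)!!/(4a)^j · √(π/(2a)), odd powers integrate to 0; here √(π/(2a)) = 0.66613.
State is unnormalized: ∫|ψ|² dx = 0.66613, and ∫ψ*·V(x)·ψ dx = 2.0066, so ⟨V⟩ = 2.0066 / 0.66613.
⟨V⟩ = 3.0123.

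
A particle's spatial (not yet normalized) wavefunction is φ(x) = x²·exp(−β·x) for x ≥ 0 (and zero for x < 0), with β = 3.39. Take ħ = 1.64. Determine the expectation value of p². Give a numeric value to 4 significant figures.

10.30

p² φ = −ħ² d²φ/dx²; ⟨p²⟩ = −ħ² ∫ φ*·φ'' dx / ∫|φ|² dx.
Differentiate x²·exp(−β·x) with the product rule; every integrand then reduces to terms xʲ·e^(−2βx) on [0, ∞), with ∫₀^∞ xʲ·e^(−2βx) dx = j!/(2β)^(j+1).
State is unnormalized: ∫|φ|² dx = 0.0016752, and ∫φ*·(−ħ² φ'') dx = 0.017260, so ⟨p²⟩ = 0.017260 / 0.0016752.
⟨p²⟩ = 10.303.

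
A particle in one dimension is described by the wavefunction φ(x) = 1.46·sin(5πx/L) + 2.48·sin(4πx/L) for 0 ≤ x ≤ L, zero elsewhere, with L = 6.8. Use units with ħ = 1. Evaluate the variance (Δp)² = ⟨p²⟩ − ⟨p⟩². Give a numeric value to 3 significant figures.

Compute ⟨p⟩ and ⟨p²⟩ separately; (Δp)² = ⟨p²⟩ − ⟨p⟩².
d²/dx² sin(jπx/L) = −(jπ/L)²·sin(jπx/L); on 0 ≤ x ≤ L, ∫sin²(jπx/L) dx = L/2 and ∫sin(jπx/L)·sin(lπx/L) dx = 0 for j ≠ l, so only diagonal terms survive in ∫|φ|² and ∫φ·φ″; ∫φ·φ′ dx = [φ²/2] between the walls = 0.
Normalization: ∫|φ|² dx = 28.159.
⟨p⟩ = 0.0000 and ⟨p²⟩ = 3.9095.
(Δp)² = 3.9095 − (0.0000)² = 3.9095.

3.91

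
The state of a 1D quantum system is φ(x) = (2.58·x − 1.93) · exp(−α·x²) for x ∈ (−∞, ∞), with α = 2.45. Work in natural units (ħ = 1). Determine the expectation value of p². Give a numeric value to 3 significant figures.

p² φ = −ħ² d²φ/dx²; ⟨p²⟩ = −ħ² ∫ φ*·φ'' dx / ∫|φ|² dx.
Expand each integrand as polynomial × e^(−2αx²) and use ∫x^(2j)·e^(−2αx²) dx = (2j−1)!!/(4α)^j · √(π/(2α)), odd powers → 0; here √(π/(2α)) = 0.80071. Differentiate with the product rule, d/dx e^(−αx²) = −2αx·e^(−αx²).
State is unnormalized: ∫|φ|² dx = 3.5264, and ∫φ*·(−ħ² φ'') dx = 11.305, so ⟨p²⟩ = 11.305 / 3.5264.
⟨p²⟩ = 3.2057.

3.21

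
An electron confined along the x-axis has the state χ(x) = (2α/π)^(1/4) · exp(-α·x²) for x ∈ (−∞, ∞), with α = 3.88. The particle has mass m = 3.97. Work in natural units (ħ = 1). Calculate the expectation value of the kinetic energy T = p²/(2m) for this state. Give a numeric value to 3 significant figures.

0.489

T = −(ħ²/2m) d²/dx², so ⟨T⟩ = −(ħ²/2m) ∫ χ*·χ'' dx; with m = 3.97.
Gaussian moments: ∫x^(2j)·e^(−2αx²) dx = (2j−1)!!/(4α)^j · √(π/(2α)), odd powers integrate to 0; here √(π/(2α)) = 0.63627. Derivatives: d/dx e^(−αx²) = −2αx·e^(−αx²), d²/dx² e^(−αx²) = (4α²x² − 2α)·e^(−αx²).
⟨T⟩ = 0.48866.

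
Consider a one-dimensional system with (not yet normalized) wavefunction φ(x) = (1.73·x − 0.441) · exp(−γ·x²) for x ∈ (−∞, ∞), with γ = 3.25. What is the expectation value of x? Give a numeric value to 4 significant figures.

⟨x⟩ = ∫ x·|φ|² dx / ∫|φ|² dx (integrals over the domain).
Expand each integrand as polynomial × e^(−2γx²) and use ∫x^(2j)·e^(−2γx²) dx = (2j−1)!!/(4γ)^j · √(π/(2γ)), odd powers → 0; here √(π/(2γ)) = 0.69521.
State is unnormalized: ∫|φ|² dx = 0.29526, and ∫φ*·x·φ dx = -0.081600, so ⟨x⟩ = -0.081600 / 0.29526.
⟨x⟩ = -0.27637.

-0.2764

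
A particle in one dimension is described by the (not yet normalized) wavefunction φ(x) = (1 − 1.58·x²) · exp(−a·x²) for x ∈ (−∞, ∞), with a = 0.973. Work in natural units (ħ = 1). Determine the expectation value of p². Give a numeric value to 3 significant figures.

p² φ = −ħ² d²φ/dx²; ⟨p²⟩ = −ħ² ∫ φ*·φ'' dx / ∫|φ|² dx.
Expand each integrand as polynomial × e^(−2ax²) and use ∫x^(2j)·e^(−2ax²) dx = (2j−1)!!/(4a)^j · √(π/(2a)), odd powers → 0; here √(π/(2a)) = 1.2706. Differentiate with the product rule, d/dx e^(−ax²) = −2ax·e^(−ax²).
State is unnormalized: ∫|φ|² dx = 0.86716, and ∫φ*·(−ħ² φ'') dx = 3.6662, so ⟨p²⟩ = 3.6662 / 0.86716.
⟨p²⟩ = 4.2279.

4.23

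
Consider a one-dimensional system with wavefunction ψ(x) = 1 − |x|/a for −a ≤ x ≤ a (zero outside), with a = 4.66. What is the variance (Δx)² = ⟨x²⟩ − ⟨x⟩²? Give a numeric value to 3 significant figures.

2.17

Compute ⟨x⟩ and ⟨x²⟩ separately, then (Δx)² = ⟨x²⟩ − ⟨x⟩².
ψ is even, so ∫ over [−a, a] = 2∫₀ᵃ with ψ = 1 − x/a there: ∫₀ᵃ (1 − x/a)² dx = a/3, ∫₀ᵃ x²(1 − x/a)² dx = a³/30, ∫₀ᵃ x⁴(1 − x/a)² dx = a⁵/105.
Normalization: ∫|ψ|² dx = 3.1067.
⟨x⟩ = 0.0000 and ⟨x²⟩ = 2.1716.
(Δx)² = 2.1716 − (0.0000)² = 2.1716.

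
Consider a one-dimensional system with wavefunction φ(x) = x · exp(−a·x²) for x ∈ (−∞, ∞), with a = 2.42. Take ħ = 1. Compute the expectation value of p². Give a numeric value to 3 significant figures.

7.26

p² φ = −ħ² d²φ/dx²; ⟨p²⟩ = −ħ² ∫ φ*·φ'' dx / ∫|φ|² dx.
Expand each integrand as polynomial × e^(−2ax²) and use ∫x^(2j)·e^(−2ax²) dx = (2j−1)!!/(4a)^j · √(π/(2a)), odd powers → 0; here √(π/(2a)) = 0.80566. Differentiate with the product rule, d/dx e^(−ax²) = −2ax·e^(−ax²).
State is unnormalized: ∫|φ|² dx = 0.083229, and ∫φ*·(−ħ² φ'') dx = 0.60425, so ⟨p²⟩ = 0.60425 / 0.083229.
⟨p²⟩ = 7.2600.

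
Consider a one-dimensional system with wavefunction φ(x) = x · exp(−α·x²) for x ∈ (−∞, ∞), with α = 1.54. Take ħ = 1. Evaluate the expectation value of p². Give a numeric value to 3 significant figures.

4.62

p² φ = −ħ² d²φ/dx²; ⟨p²⟩ = −ħ² ∫ φ*·φ'' dx / ∫|φ|² dx.
Expand each integrand as polynomial × e^(−2αx²) and use ∫x^(2j)·e^(−2αx²) dx = (2j−1)!!/(4α)^j · √(π/(2α)), odd powers → 0; here √(π/(2α)) = 1.0099. Differentiate with the product rule, d/dx e^(−αx²) = −2αx·e^(−αx²).
State is unnormalized: ∫|φ|² dx = 0.16395, and ∫φ*·(−ħ² φ'') dx = 0.75746, so ⟨p²⟩ = 0.75746 / 0.16395.
⟨p²⟩ = 4.6200.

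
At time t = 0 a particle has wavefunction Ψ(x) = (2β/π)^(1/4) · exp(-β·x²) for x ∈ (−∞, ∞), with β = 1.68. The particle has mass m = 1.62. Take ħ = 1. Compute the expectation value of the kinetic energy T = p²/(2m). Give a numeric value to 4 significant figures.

0.5185

T = −(ħ²/2m) d²/dx², so ⟨T⟩ = −(ħ²/2m) ∫ Ψ*·Ψ'' dx; with m = 1.62.
Gaussian moments: ∫x^(2j)·e^(−2βx²) dx = (2j−1)!!/(4β)^j · √(π/(2β)), odd powers integrate to 0; here √(π/(2β)) = 0.96695. Derivatives: d/dx e^(−βx²) = −2βx·e^(−βx²), d²/dx² e^(−βx²) = (4β²x² − 2β)·e^(−βx²).
⟨T⟩ = 0.51852.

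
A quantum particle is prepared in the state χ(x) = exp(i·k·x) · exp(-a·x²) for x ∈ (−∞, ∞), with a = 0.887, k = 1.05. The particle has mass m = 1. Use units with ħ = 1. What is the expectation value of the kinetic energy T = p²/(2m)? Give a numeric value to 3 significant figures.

0.995

T = −(ħ²/2m) d²/dx², so ⟨T⟩ = −(ħ²/2m) ∫ χ*·χ'' dx / ∫|χ|² dx; with m = 1.
Gaussian moments: ∫x^(2j)·e^(−2ax²) dx = (2j−1)!!/(4a)^j · √(π/(2a)), odd powers integrate to 0; here √(π/(2a)) = 1.3308. Derivatives: χ′ = (ik − 2ax)·χ, χ″ = ((ik − 2ax)² − 2a)·χ; the odd-in-x pieces drop out.
State is unnormalized: ∫|χ|² dx = 1.3308, and ∫χ*·(−ħ²/2m · χ'') dx = 1.3238, so ⟨T⟩ = 1.3238 / 1.3308.
⟨T⟩ = 0.99475.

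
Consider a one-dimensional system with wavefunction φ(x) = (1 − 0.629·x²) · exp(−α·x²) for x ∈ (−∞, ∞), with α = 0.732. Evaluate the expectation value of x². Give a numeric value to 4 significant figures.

0.1943

⟨x²⟩ = ∫ x²·|φ|² dx / ∫|φ|² dx (integrals over the domain).
Expand each integrand as polynomial × e^(−2αx²) and use ∫x^(2j)·e^(−2αx²) dx = (2j−1)!!/(4α)^j · √(π/(2α)), odd powers → 0; here √(π/(2α)) = 1.4649.
State is unnormalized: ∫|φ|² dx = 1.0383, and ∫φ*·x²·φ dx = 0.20177, so ⟨x²⟩ = 0.20177 / 1.0383.
⟨x²⟩ = 0.19432.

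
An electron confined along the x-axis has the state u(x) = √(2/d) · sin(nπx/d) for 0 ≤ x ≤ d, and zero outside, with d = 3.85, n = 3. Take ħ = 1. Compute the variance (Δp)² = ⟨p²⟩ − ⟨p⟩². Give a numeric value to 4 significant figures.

Compute ⟨p⟩ and ⟨p²⟩ separately; (Δp)² = ⟨p²⟩ − ⟨p⟩².
d/dx sin(nπx/d) = (nπ/d)·cos(nπx/d) and d²/dx² sin(nπx/d) = −(nπ/d)²·sin(nπx/d); on 0 ≤ x ≤ d, ∫sin²(nπx/d) dx = d/2 and ∫sin(nπx/d)·cos(nπx/d) dx = 0.
⟨p⟩ = 0.0000 and ⟨p²⟩ = 5.9927.
(Δp)² = 5.9927 − (0.0000)² = 5.9927.

5.993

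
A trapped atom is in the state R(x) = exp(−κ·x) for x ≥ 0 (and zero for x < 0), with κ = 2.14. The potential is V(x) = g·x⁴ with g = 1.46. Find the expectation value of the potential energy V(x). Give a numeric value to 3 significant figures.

0.104

⟨V⟩ = ∫ V(x)·|R|² dx / ∫|R|² dx.
Every integrand reduces to terms xʲ·e^(−2κx) on [0, ∞); use ∫₀^∞ xʲ·e^(−2κx) dx = j!/(2κ)^(j+1).
State is unnormalized: ∫|R|² dx = 0.23364, and ∫R*·V(x)·R dx = 0.024397, so ⟨V⟩ = 0.024397 / 0.23364.
⟨V⟩ = 0.10442.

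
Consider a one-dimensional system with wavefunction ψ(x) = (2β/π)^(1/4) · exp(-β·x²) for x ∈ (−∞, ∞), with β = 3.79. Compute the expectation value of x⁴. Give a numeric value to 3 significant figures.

⟨x⁴⟩ = ∫ x⁴·|ψ|² dx (integrals over the domain).
Gaussian moments: ∫x^(2j)·e^(−2βx²) dx = (2j−1)!!/(4β)^j · √(π/(2β)), odd powers integrate to 0; here √(π/(2β)) = 0.64378.
⟨x⁴⟩ = 0.013053.

0.0131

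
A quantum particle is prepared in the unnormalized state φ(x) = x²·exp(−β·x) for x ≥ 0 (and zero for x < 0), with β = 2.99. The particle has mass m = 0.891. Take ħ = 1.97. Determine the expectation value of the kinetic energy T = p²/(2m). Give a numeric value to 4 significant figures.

6.490

T = −(ħ²/2m) d²/dx², so ⟨T⟩ = −(ħ²/2m) ∫ φ*·φ'' dx / ∫|φ|² dx; with m = 0.891.
Differentiate x²·exp(−β·x) with the product rule; every integrand then reduces to terms xʲ·e^(−2βx) on [0, ∞), with ∫₀^∞ xʲ·e^(−2βx) dx = j!/(2β)^(j+1).
State is unnormalized: ∫|φ|² dx = 0.0031384, and ∫φ*·(−ħ²/2m · φ'') dx = 0.020368, so ⟨T⟩ = 0.020368 / 0.0031384.
⟨T⟩ = 6.4900.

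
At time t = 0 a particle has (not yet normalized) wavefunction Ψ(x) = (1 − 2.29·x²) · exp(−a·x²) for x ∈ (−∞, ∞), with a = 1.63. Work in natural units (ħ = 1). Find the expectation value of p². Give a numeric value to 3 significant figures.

p² Ψ = −ħ² d²Ψ/dx²; ⟨p²⟩ = −ħ² ∫ Ψ*·Ψ'' dx / ∫|Ψ|² dx.
Expand each integrand as polynomial × e^(−2ax²) and use ∫x^(2j)·e^(−2ax²) dx = (2j−1)!!/(4a)^j · √(π/(2a)), odd powers → 0; here √(π/(2a)) = 0.98167. Differentiate with the product rule, d/dx e^(−ax²) = −2ax·e^(−ax²).
State is unnormalized: ∫|Ψ|² dx = 0.65539, and ∫Ψ*·(−ħ² Ψ'') dx = 4.1059, so ⟨p²⟩ = 4.1059 / 0.65539.
⟨p²⟩ = 6.2648.

6.26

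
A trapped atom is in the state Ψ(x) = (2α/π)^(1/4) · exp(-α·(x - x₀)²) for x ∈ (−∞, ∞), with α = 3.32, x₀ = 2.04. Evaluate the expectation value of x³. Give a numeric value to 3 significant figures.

8.95

⟨x³⟩ = ∫ x³·|Ψ|² dx (integrals over the domain).
Gaussian moments (u = x − x₀): ∫u^(2j)·e^(−2αu²) du = (2j−1)!!/(4α)^j · √(π/(2α)), odd powers integrate to 0; here √(π/(2α)) = 0.68785.
⟨x³⟩ = 8.9505.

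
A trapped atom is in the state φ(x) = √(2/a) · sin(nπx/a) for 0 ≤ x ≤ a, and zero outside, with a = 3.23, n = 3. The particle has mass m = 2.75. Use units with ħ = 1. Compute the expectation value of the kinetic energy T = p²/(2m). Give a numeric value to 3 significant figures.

T = −(ħ²/2m) d²/dx², so ⟨T⟩ = −(ħ²/2m) ∫ φ*·φ'' dx; with m = 2.75.
d/dx sin(nπx/a) = (nπ/a)·cos(nπx/a) and d²/dx² sin(nπx/a) = −(nπ/a)²·sin(nπx/a); on 0 ≤ x ≤ a, ∫sin²(nπx/a) dx = a/2 and ∫sin(nπx/a)·cos(nπx/a) dx = 0.
⟨T⟩ = 1.5480.

1.55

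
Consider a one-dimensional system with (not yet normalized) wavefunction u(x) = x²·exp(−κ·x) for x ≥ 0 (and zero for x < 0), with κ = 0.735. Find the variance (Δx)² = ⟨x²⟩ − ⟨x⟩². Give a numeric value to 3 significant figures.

2.31

Compute ⟨x⟩ and ⟨x²⟩ separately, then (Δx)² = ⟨x²⟩ − ⟨x⟩².
Every integrand reduces to terms xʲ·e^(−2κx) on [0, ∞); use ∫₀^∞ xʲ·e^(−2κx) dx = j!/(2κ)^(j+1).
Normalization: ∫|u|² dx = 3.4964.
⟨x⟩ = 3.4014 and ⟨x²⟩ = 13.883.
(Δx)² = 13.883 − (3.4014)² = 2.3139.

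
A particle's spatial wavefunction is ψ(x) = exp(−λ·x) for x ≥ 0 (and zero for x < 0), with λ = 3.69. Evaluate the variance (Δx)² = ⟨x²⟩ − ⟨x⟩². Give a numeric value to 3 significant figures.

0.0184

Compute ⟨x⟩ and ⟨x²⟩ separately, then (Δx)² = ⟨x²⟩ − ⟨x⟩².
Every integrand reduces to terms xʲ·e^(−2λx) on [0, ∞); use ∫₀^∞ xʲ·e^(−2λx) dx = j!/(2λ)^(j+1).
Normalization: ∫|ψ|² dx = 0.13550.
⟨x⟩ = 0.13550 and ⟨x²⟩ = 0.036721.
(Δx)² = 0.036721 − (0.13550)² = 0.018361.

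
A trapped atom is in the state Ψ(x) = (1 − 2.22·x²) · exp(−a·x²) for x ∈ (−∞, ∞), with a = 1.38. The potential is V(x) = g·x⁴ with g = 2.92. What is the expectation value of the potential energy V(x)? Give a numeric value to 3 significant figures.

1.11

⟨V⟩ = ∫ V(x)·|Ψ|² dx / ∫|Ψ|² dx.
Expand each integrand as polynomial × e^(−2ax²) and use ∫x^(2j)·e^(−2ax²) dx = (2j−1)!!/(4a)^j · √(π/(2a)), odd powers → 0; here √(π/(2a)) = 1.0669.
State is unnormalized: ∫|Ψ|² dx = 0.72643, and ∫Ψ*·V(x)·Ψ dx = 0.80953, so ⟨V⟩ = 0.80953 / 0.72643.
⟨V⟩ = 1.1144.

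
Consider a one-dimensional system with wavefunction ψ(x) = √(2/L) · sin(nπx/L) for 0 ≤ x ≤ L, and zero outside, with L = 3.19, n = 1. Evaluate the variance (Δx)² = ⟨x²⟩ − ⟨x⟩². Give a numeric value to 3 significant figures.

0.332

Compute ⟨x⟩ and ⟨x²⟩ separately, then (Δx)² = ⟨x²⟩ − ⟨x⟩².
With sin²θ = (1 − cos2θ)/2 on 0 ≤ x ≤ L: ∫sin²(nπx/L) dx = L/2, ∫x·sin²(nπx/L) dx = L²/4, ∫x²·sin²(nπx/L) dx = L³·(1/6 − 1/(4n²π²)); higher powers xᵏ the same way, integrating xᵏ·cos(2nπx/L) by parts.
⟨x⟩ = 1.5950 and ⟨x²⟩ = 2.8765.
(Δx)² = 2.8765 − (1.5950)² = 0.33248.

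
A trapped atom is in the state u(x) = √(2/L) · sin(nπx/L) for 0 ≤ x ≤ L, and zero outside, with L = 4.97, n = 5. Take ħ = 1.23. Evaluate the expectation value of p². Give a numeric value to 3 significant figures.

p² u = −ħ² d²u/dx²; ⟨p²⟩ = −ħ² ∫ u*·u'' dx.
d/dx sin(nπx/L) = (nπ/L)·cos(nπx/L) and d²/dx² sin(nπx/L) = −(nπ/L)²·sin(nπx/L); on 0 ≤ x ≤ L, ∫sin²(nπx/L) dx = L/2 and ∫sin(nπx/L)·cos(nπx/L) dx = 0.
⟨p²⟩ = 15.113.

15.1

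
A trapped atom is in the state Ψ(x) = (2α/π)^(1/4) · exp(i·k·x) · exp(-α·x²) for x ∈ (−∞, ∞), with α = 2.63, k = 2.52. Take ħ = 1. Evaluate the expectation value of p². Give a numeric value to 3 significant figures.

p² Ψ = −ħ² d²Ψ/dx²; ⟨p²⟩ = −ħ² ∫ Ψ*·Ψ'' dx.
Gaussian moments: ∫x^(2j)·e^(−2αx²) dx = (2j−1)!!/(4α)^j · √(π/(2α)), odd powers integrate to 0; here √(π/(2α)) = 0.77283. Derivatives: Ψ′ = (ik − 2αx)·Ψ, Ψ″ = ((ik − 2αx)² − 2α)·Ψ; the odd-in-x pieces drop out.
⟨p²⟩ = 8.9804.

8.98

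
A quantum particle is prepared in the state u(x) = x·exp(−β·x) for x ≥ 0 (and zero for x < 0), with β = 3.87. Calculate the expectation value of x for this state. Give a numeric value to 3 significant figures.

⟨x⟩ = ∫ x·|u|² dx / ∫|u|² dx (integrals over the domain).
Every integrand reduces to terms xʲ·e^(−2βx) on [0, ∞); use ∫₀^∞ xʲ·e^(−2βx) dx = j!/(2β)^(j+1).
State is unnormalized: ∫|u|² dx = 0.0043133, and ∫u*·x·u dx = 0.0016718, so ⟨x⟩ = 0.0016718 / 0.0043133.
⟨x⟩ = 0.38760.

0.388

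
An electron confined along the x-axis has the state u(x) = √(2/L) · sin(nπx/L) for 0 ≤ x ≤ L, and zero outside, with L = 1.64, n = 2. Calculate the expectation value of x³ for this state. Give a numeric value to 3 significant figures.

1.02

⟨x³⟩ = ∫ x³·|u|² dx (integrals over the domain).
With sin²θ = (1 − cos2θ)/2 on 0 ≤ x ≤ L: ∫sin²(nπx/L) dx = L/2, ∫x·sin²(nπx/L) dx = L²/4, ∫x²·sin²(nπx/L) dx = L³·(1/6 − 1/(4n²π²)); higher powers xᵏ the same way, integrating xᵏ·cos(2nπx/L) by parts.
⟨x³⟩ = 1.0189.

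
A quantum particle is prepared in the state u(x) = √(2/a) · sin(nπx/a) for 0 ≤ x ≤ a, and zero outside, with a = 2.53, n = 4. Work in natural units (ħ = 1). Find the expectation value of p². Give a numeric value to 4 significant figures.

24.67

p² u = −ħ² d²u/dx²; ⟨p²⟩ = −ħ² ∫ u*·u'' dx.
d/dx sin(nπx/a) = (nπ/a)·cos(nπx/a) and d²/dx² sin(nπx/a) = −(nπ/a)²·sin(nπx/a); on 0 ≤ x ≤ a, ∫sin²(nπx/a) dx = a/2 and ∫sin(nπx/a)·cos(nπx/a) dx = 0.
⟨p²⟩ = 24.671.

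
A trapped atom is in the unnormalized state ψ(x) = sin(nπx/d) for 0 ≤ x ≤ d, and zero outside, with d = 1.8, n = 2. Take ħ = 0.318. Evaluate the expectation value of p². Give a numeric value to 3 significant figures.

1.23

p² ψ = −ħ² d²ψ/dx²; ⟨p²⟩ = −ħ² ∫ ψ*·ψ'' dx / ∫|ψ|² dx.
d/dx sin(nπx/d) = (nπ/d)·cos(nπx/d) and d²/dx² sin(nπx/d) = −(nπ/d)²·sin(nπx/d); on 0 ≤ x ≤ d, ∫sin²(nπx/d) dx = d/2 and ∫sin(nπx/d)·cos(nπx/d) dx = 0.
State is unnormalized: ∫|ψ|² dx = 0.90000, and ∫ψ*·(−ħ² ψ'') dx = 1.1089, so ⟨p²⟩ = 1.1089 / 0.90000.
⟨p²⟩ = 1.2322.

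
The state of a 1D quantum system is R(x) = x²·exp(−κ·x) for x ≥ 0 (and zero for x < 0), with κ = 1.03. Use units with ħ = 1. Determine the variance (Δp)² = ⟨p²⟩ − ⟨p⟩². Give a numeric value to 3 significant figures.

Compute ⟨p⟩ and ⟨p²⟩ separately; (Δp)² = ⟨p²⟩ − ⟨p⟩².
Differentiate x²·exp(−κ·x) with the product rule; every integrand then reduces to terms xʲ·e^(−2κx) on [0, ∞), with ∫₀^∞ xʲ·e^(−2κx) dx = j!/(2κ)^(j+1).
Normalization: ∫|R|² dx = 0.64696.
⟨p⟩ = 0.0000 and ⟨p²⟩ = 0.35363.
(Δp)² = 0.35363 − (0.0000)² = 0.35363.

0.354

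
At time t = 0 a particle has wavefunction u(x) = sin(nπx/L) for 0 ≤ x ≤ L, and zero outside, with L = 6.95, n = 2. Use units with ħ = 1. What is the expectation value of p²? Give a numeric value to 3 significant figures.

0.817

p² u = −ħ² d²u/dx²; ⟨p²⟩ = −ħ² ∫ u*·u'' dx / ∫|u|² dx.
d/dx sin(nπx/L) = (nπ/L)·cos(nπx/L) and d²/dx² sin(nπx/L) = −(nπ/L)²·sin(nπx/L); on 0 ≤ x ≤ L, ∫sin²(nπx/L) dx = L/2 and ∫sin(nπx/L)·cos(nπx/L) dx = 0.
State is unnormalized: ∫|u|² dx = 3.4750, and ∫u*·(−ħ² u'') dx = 2.8402, so ⟨p²⟩ = 2.8402 / 3.4750.
⟨p²⟩ = 0.81732.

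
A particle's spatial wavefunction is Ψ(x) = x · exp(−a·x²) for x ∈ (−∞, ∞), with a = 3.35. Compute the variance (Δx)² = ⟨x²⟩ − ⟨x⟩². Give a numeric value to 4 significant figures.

Compute ⟨x⟩ and ⟨x²⟩ separately, then (Δx)² = ⟨x²⟩ − ⟨x⟩².
Expand each integrand as polynomial × e^(−2ax²) and use ∫x^(2j)·e^(−2ax²) dx = (2j−1)!!/(4a)^j · √(π/(2a)), odd powers → 0; here √(π/(2a)) = 0.68476.
Normalization: ∫|Ψ|² dx = 0.051101.
⟨x⟩ = 0.0000 and ⟨x²⟩ = 0.22388.
(Δx)² = 0.22388 − (0.0000)² = 0.22388.

0.2239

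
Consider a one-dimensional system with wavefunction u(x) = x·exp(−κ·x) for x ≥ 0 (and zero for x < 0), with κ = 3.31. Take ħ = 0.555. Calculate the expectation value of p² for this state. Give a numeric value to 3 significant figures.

3.37

p² u = −ħ² d²u/dx²; ⟨p²⟩ = −ħ² ∫ u*·u'' dx / ∫|u|² dx.
Differentiate x·exp(−κ·x) with the product rule; every integrand then reduces to terms xʲ·e^(−2κx) on [0, ∞), with ∫₀^∞ xʲ·e^(−2κx) dx = j!/(2κ)^(j+1).
State is unnormalized: ∫|u|² dx = 0.0068938, and ∫u*·(−ħ² u'') dx = 0.023265, so ⟨p²⟩ = 0.023265 / 0.0068938.
⟨p²⟩ = 3.3748.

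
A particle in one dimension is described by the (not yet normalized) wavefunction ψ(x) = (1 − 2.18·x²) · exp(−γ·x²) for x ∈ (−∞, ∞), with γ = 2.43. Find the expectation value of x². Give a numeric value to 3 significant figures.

⟨x²⟩ = ∫ x²·|ψ|² dx / ∫|ψ|² dx (integrals over the domain).
Expand each integrand as polynomial × e^(−2γx²) and use ∫x^(2j)·e^(−2γx²) dx = (2j−1)!!/(4γ)^j · √(π/(2γ)), odd powers → 0; here √(π/(2γ)) = 0.80400.
State is unnormalized: ∫|ψ|² dx = 0.56469, and ∫ψ*·x²·ψ dx = 0.033818, so ⟨x²⟩ = 0.033818 / 0.56469.
⟨x²⟩ = 0.059888.

0.0599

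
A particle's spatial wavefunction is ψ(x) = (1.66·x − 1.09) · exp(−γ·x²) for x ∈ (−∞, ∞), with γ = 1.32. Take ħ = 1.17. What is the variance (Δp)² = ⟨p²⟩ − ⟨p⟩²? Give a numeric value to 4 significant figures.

2.910

Compute ⟨p⟩ and ⟨p²⟩ separately; (Δp)² = ⟨p²⟩ − ⟨p⟩².
Expand each integrand as polynomial × e^(−2γx²) and use ∫x^(2j)·e^(−2γx²) dx = (2j−1)!!/(4γ)^j · √(π/(2γ)), odd powers → 0; here √(π/(2γ)) = 1.0909. Differentiate with the product rule, d/dx e^(−γx²) = −2γx·e^(−γx²).
Normalization: ∫|ψ|² dx = 1.8654.
⟨p⟩ = 0.0000 and ⟨p²⟩ = 2.9099.
(Δp)² = 2.9099 − (0.0000)² = 2.9099.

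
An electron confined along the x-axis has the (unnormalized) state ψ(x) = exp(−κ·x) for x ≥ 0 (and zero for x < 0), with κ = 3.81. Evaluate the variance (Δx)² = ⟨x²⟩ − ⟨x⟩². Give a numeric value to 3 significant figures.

0.0172

Compute ⟨x⟩ and ⟨x²⟩ separately, then (Δx)² = ⟨x²⟩ − ⟨x⟩².
Every integrand reduces to terms xʲ·e^(−2κx) on [0, ∞); use ∫₀^∞ xʲ·e^(−2κx) dx = j!/(2κ)^(j+1).
Normalization: ∫|ψ|² dx = 0.13123.
⟨x⟩ = 0.13123 and ⟨x²⟩ = 0.034445.
(Δx)² = 0.034445 − (0.13123)² = 0.017222.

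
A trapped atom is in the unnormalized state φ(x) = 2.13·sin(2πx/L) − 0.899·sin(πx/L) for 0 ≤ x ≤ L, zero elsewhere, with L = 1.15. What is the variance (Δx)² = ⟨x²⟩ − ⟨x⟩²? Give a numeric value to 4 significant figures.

0.06383

Compute ⟨x⟩ and ⟨x²⟩ separately, then (Δx)² = ⟨x²⟩ − ⟨x⟩².
On 0 ≤ x ≤ L (j ≠ l): ∫sin²(jπx/L) dx = L/2, ∫sin(jπx/L)·sin(lπx/L) dx = 0; diagonal moments ∫x·sin²(jπx/L) dx = L²/4, ∫x²·sin²(jπx/L) dx = L³·(1/6 − 1/(4j²π²)); cross terms ∫x·sin(jπx/L)·sin(lπx/L) dx = 0 for j + l even and −4jlL²/(π²(j² − l²)²) for j + l odd, ∫x²·sin(jπx/L)·sin(lπx/L) dx = (−1)^(j+l)·4jlL³/(π²(j² − l²)²); higher powers the same way via product-to-sum and parts.
Normalization: ∫|φ|² dx = 3.0734.
⟨x⟩ = 0.72342 and ⟨x²⟩ = 0.58717.
(Δx)² = 0.58717 − (0.72342)² = 0.063833.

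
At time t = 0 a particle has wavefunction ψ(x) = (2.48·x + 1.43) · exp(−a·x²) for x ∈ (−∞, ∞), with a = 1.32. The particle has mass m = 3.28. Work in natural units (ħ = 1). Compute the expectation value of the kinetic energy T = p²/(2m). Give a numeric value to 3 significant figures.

T = −(ħ²/2m) d²/dx², so ⟨T⟩ = −(ħ²/2m) ∫ ψ*·ψ'' dx / ∫|ψ|² dx; with m = 3.28.
Expand each integrand as polynomial × e^(−2ax²) and use ∫x^(2j)·e^(−2ax²) dx = (2j−1)!!/(4a)^j · √(π/(2a)), odd powers → 0; here √(π/(2a)) = 1.0909. Differentiate with the product rule, d/dx e^(−ax²) = −2ax·e^(−ax²).
State is unnormalized: ∫|ψ|² dx = 3.5014, and ∫ψ*·(−ħ²/2m · ψ'') dx = 1.2159, so ⟨T⟩ = 1.2159 / 3.5014.
⟨T⟩ = 0.34727.

0.347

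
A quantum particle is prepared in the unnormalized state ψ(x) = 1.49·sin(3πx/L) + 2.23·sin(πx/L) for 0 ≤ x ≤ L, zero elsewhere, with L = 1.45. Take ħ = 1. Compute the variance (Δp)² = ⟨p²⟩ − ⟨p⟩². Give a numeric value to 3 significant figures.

16.3

Compute ⟨p⟩ and ⟨p²⟩ separately; (Δp)² = ⟨p²⟩ − ⟨p⟩².
d²/dx² sin(jπx/L) = −(jπ/L)²·sin(jπx/L); on 0 ≤ x ≤ L, ∫sin²(jπx/L) dx = L/2 and ∫sin(jπx/L)·sin(lπx/L) dx = 0 for j ≠ l, so only diagonal terms survive in ∫|ψ|² and ∫ψ·ψ″; ∫ψ·ψ′ dx = [ψ²/2] between the walls = 0.
Normalization: ∫|ψ|² dx = 5.2149.
⟨p⟩ = 0.0000 and ⟨p²⟩ = 16.285.
(Δp)² = 16.285 − (0.0000)² = 16.285.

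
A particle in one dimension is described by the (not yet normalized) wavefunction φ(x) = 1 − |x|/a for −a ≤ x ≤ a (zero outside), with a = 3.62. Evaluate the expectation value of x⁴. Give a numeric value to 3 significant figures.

⟨x⁴⟩ = ∫ x⁴·|φ|² dx / ∫|φ|² dx (integrals over the domain).
φ is even, so ∫ over [−a, a] = 2∫₀ᵃ with φ = 1 − x/a there: ∫₀ᵃ (1 − x/a)² dx = a/3, ∫₀ᵃ x²(1 − x/a)² dx = a³/30, ∫₀ᵃ x⁴(1 − x/a)² dx = a⁵/105.
State is unnormalized: ∫|φ|² dx = 2.4133, and ∫φ*·x⁴·φ dx = 11.841, so ⟨x⁴⟩ = 11.841 / 2.4133.
⟨x⁴⟩ = 4.9064.

4.91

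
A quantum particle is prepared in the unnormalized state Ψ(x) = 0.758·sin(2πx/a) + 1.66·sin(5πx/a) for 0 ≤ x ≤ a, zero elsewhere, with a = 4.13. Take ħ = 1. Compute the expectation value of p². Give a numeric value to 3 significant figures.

12.4

p² Ψ = −ħ² d²Ψ/dx²; ⟨p²⟩ = −ħ² ∫ Ψ*·Ψ'' dx / ∫|Ψ|² dx.
d²/dx² sin(jπx/a) = −(jπ/a)²·sin(jπx/a); on 0 ≤ x ≤ a, ∫sin²(jπx/a) dx = a/2 and ∫sin(jπx/a)·sin(lπx/a) dx = 0 for j ≠ l, so only diagonal terms survive in ∫|Ψ|² and ∫Ψ·Ψ″; ∫Ψ·Ψ′ dx = [Ψ²/2] between the walls = 0.
State is unnormalized: ∫|Ψ|² dx = 6.8768, and ∫Ψ*·(−ħ² Ψ'') dx = 85.061, so ⟨p²⟩ = 85.061 / 6.8768.
⟨p²⟩ = 12.369.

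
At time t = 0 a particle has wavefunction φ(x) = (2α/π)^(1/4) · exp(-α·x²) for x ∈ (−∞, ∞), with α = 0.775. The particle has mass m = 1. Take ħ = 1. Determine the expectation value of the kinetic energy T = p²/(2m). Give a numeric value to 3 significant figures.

T = −(ħ²/2m) d²/dx², so ⟨T⟩ = −(ħ²/2m) ∫ φ*·φ'' dx; with m = 1.
Gaussian moments: ∫x^(2j)·e^(−2αx²) dx = (2j−1)!!/(4α)^j · √(π/(2α)), odd powers integrate to 0; here √(π/(2α)) = 1.4237. Derivatives: d/dx e^(−αx²) = −2αx·e^(−αx²), d²/dx² e^(−αx²) = (4α²x² − 2α)·e^(−αx²).
⟨T⟩ = 0.38750.

0.388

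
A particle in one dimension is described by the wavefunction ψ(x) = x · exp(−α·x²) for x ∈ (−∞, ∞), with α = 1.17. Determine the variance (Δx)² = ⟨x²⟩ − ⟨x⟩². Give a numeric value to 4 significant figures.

Compute ⟨x⟩ and ⟨x²⟩ separately, then (Δx)² = ⟨x²⟩ − ⟨x⟩².
Expand each integrand as polynomial × e^(−2αx²) and use ∫x^(2j)·e^(−2αx²) dx = (2j−1)!!/(4α)^j · √(π/(2α)), odd powers → 0; here √(π/(2α)) = 1.1587.
Normalization: ∫|ψ|² dx = 0.24758.
⟨x⟩ = 0.0000 and ⟨x²⟩ = 0.64103.
(Δx)² = 0.64103 − (0.0000)² = 0.64103.

0.6410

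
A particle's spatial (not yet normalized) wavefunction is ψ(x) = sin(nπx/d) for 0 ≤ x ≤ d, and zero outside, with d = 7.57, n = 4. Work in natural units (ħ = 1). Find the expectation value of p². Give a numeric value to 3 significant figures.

2.76

p² ψ = −ħ² d²ψ/dx²; ⟨p²⟩ = −ħ² ∫ ψ*·ψ'' dx / ∫|ψ|² dx.
d/dx sin(nπx/d) = (nπ/d)·cos(nπx/d) and d²/dx² sin(nπx/d) = −(nπ/d)²·sin(nπx/d); on 0 ≤ x ≤ d, ∫sin²(nπx/d) dx = d/2 and ∫sin(nπx/d)·cos(nπx/d) dx = 0.
State is unnormalized: ∫|ψ|² dx = 3.7850, and ∫ψ*·(−ħ² ψ'') dx = 10.430, so ⟨p²⟩ = 10.430 / 3.7850.
⟨p²⟩ = 2.7557.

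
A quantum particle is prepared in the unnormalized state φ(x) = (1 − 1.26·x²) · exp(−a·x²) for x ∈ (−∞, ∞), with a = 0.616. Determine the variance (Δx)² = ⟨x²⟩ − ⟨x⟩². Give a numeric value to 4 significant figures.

Compute ⟨x⟩ and ⟨x²⟩ separately, then (Δx)² = ⟨x²⟩ − ⟨x⟩².
Expand each integrand as polynomial × e^(−2ax²) and use ∫x^(2j)·e^(−2ax²) dx = (2j−1)!!/(4a)^j · √(π/(2a)), odd powers → 0; here √(π/(2a)) = 1.5969.
Normalization: ∫|φ|² dx = 1.2164.
⟨x⟩ = 0.0000 and ⟨x²⟩ = 0.98788.
(Δx)² = 0.98788 − (0.0000)² = 0.98788.

0.9879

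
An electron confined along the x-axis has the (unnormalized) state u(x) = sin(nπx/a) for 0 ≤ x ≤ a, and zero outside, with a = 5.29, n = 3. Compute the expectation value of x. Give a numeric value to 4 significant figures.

⟨x⟩ = ∫ x·|u|² dx / ∫|u|² dx (integrals over the domain).
With sin²θ = (1 − cos2θ)/2 on 0 ≤ x ≤ a: ∫sin²(nπx/a) dx = a/2, ∫x·sin²(nπx/a) dx = a²/4, ∫x²·sin²(nπx/a) dx = a³·(1/6 − 1/(4n²π²)); higher powers xᵏ the same way, integrating xᵏ·cos(2nπx/a) by parts.
State is unnormalized: ∫|u|² dx = 2.6450, and ∫u*·x·u dx = 6.9960, so ⟨x⟩ = 6.9960 / 2.6450.
⟨x⟩ = 2.6450.

2.645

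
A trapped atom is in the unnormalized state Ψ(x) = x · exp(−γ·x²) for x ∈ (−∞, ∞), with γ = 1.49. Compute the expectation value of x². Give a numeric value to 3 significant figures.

⟨x²⟩ = ∫ x²·|Ψ|² dx / ∫|Ψ|² dx (integrals over the domain).
Expand each integrand as polynomial × e^(−2γx²) and use ∫x^(2j)·e^(−2γx²) dx = (2j−1)!!/(4γ)^j · √(π/(2γ)), odd powers → 0; here √(π/(2γ)) = 1.0268.
State is unnormalized: ∫|Ψ|² dx = 0.17227, and ∫Ψ*·x²·Ψ dx = 0.086715, so ⟨x²⟩ = 0.086715 / 0.17227.
⟨x²⟩ = 0.50336.

0.503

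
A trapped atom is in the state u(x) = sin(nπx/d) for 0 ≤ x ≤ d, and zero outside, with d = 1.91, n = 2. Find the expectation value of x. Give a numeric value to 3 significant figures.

0.955

⟨x⟩ = ∫ x·|u|² dx / ∫|u|² dx (integrals over the domain).
With sin²θ = (1 − cos2θ)/2 on 0 ≤ x ≤ d: ∫sin²(nπx/d) dx = d/2, ∫x·sin²(nπx/d) dx = d²/4, ∫x²·sin²(nπx/d) dx = d³·(1/6 − 1/(4n²π²)); higher powers xᵏ the same way, integrating xᵏ·cos(2nπx/d) by parts.
State is unnormalized: ∫|u|² dx = 0.95500, and ∫u*·x·u dx = 0.91203, so ⟨x⟩ = 0.91203 / 0.95500.
⟨x⟩ = 0.95500.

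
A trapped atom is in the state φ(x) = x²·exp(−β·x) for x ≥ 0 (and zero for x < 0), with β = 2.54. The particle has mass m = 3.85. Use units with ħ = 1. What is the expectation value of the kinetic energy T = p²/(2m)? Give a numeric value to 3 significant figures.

0.279

T = −(ħ²/2m) d²/dx², so ⟨T⟩ = −(ħ²/2m) ∫ φ*·φ'' dx / ∫|φ|² dx; with m = 3.85.
Differentiate x²·exp(−β·x) with the product rule; every integrand then reduces to terms xʲ·e^(−2βx) on [0, ∞), with ∫₀^∞ xʲ·e^(−2βx) dx = j!/(2β)^(j+1).
State is unnormalized: ∫|φ|² dx = 0.0070940, and ∫φ*·(−ħ²/2m · φ'') dx = 0.0019813, so ⟨T⟩ = 0.0019813 / 0.0070940.
⟨T⟩ = 0.27929.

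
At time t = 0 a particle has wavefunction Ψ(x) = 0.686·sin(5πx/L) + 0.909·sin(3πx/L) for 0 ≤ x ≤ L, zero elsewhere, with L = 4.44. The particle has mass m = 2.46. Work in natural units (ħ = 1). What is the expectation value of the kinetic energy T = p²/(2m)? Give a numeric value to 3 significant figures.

T = −(ħ²/2m) d²/dx², so ⟨T⟩ = −(ħ²/2m) ∫ Ψ*·Ψ'' dx / ∫|Ψ|² dx; with m = 2.46.
d²/dx² sin(jπx/L) = −(jπ/L)²·sin(jπx/L); on 0 ≤ x ≤ L, ∫sin²(jπx/L) dx = L/2 and ∫sin(jπx/L)·sin(lπx/L) dx = 0 for j ≠ l, so only diagonal terms survive in ∫|Ψ|² and ∫Ψ·Ψ″; ∫Ψ·Ψ′ dx = [Ψ²/2] between the walls = 0.
State is unnormalized: ∫|Ψ|² dx = 2.8791, and ∫Ψ*·(−ħ²/2m · Ψ'') dx = 4.3377, so ⟨T⟩ = 4.3377 / 2.8791.
⟨T⟩ = 1.5066.

1.51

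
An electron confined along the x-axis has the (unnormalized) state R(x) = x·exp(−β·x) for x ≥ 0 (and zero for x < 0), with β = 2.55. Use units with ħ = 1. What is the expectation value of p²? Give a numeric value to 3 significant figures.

p² R = −ħ² d²R/dx²; ⟨p²⟩ = −ħ² ∫ R*·R'' dx / ∫|R|² dx.
Differentiate x·exp(−β·x) with the product rule; every integrand then reduces to terms xʲ·e^(−2βx) on [0, ∞), with ∫₀^∞ xʲ·e^(−2βx) dx = j!/(2β)^(j+1).
State is unnormalized: ∫|R|² dx = 0.015077, and ∫R*·(−ħ² R'') dx = 0.098039, so ⟨p²⟩ = 0.098039 / 0.015077.
⟨p²⟩ = 6.5025.

6.50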